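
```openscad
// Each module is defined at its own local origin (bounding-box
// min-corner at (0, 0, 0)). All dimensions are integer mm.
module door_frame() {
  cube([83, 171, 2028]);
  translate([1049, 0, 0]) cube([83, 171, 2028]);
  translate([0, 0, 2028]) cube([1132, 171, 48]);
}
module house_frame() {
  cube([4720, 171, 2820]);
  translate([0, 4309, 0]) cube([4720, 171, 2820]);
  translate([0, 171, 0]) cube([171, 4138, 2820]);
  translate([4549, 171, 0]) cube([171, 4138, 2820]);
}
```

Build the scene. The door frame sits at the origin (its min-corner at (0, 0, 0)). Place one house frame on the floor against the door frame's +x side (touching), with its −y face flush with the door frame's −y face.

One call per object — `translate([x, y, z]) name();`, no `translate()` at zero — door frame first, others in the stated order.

door_frame();
translate([1132, 0, 0]) house_frame();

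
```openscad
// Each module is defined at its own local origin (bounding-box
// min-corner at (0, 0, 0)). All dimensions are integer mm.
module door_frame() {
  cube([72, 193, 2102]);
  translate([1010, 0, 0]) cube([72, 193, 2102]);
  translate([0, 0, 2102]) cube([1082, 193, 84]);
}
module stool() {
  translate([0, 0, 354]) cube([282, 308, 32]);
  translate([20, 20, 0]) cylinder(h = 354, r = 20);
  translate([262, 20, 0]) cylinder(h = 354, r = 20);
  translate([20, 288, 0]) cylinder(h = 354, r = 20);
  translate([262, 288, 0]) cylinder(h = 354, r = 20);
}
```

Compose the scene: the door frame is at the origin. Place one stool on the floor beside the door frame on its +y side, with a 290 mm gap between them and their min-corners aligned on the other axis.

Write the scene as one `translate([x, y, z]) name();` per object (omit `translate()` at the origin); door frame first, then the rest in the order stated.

door_frame();
translate([0, 483, 0]) stool();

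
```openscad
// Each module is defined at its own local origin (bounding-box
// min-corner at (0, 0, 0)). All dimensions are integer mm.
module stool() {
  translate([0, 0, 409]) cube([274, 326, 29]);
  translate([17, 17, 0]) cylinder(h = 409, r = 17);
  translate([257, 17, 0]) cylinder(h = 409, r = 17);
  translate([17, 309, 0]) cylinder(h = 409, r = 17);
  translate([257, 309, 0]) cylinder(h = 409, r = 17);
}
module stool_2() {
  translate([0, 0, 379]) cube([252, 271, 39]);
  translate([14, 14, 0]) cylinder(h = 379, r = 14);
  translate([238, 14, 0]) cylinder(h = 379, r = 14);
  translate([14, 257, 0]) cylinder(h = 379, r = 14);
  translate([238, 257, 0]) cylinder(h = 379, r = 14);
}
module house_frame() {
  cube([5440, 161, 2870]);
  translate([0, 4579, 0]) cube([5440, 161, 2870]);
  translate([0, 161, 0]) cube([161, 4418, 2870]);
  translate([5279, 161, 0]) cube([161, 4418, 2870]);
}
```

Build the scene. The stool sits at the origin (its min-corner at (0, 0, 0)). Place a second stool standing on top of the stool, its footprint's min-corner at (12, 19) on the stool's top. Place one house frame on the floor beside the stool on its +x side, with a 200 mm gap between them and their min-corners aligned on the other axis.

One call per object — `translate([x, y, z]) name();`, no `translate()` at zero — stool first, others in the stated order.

stool();
translate([12, 19, 438]) stool_2();
translate([474, 0, 0]) house_frame();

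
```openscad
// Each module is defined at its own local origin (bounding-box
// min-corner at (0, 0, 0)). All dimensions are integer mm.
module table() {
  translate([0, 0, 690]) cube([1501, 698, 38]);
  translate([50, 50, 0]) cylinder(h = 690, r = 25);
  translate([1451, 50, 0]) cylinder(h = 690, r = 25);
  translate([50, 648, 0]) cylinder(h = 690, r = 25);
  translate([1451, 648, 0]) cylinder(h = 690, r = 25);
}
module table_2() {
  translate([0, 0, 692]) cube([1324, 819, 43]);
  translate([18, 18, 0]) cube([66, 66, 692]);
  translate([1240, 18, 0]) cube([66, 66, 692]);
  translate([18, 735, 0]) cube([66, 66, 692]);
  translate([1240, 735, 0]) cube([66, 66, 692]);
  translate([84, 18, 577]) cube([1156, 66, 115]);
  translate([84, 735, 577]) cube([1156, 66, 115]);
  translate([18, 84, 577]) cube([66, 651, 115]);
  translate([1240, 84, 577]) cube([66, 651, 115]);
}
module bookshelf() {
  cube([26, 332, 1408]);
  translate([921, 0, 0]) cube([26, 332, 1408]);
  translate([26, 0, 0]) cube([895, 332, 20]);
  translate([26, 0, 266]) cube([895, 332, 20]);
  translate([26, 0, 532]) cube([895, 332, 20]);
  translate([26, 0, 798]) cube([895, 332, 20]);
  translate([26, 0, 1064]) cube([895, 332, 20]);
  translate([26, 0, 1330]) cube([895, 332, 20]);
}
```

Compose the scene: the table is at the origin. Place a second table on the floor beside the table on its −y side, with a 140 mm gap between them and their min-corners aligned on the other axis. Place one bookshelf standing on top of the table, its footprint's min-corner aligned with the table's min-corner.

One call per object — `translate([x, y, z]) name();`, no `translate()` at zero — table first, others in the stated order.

table();
translate([0, -959, 0]) table_2();
translate([0, 0, 728]) bookshelf();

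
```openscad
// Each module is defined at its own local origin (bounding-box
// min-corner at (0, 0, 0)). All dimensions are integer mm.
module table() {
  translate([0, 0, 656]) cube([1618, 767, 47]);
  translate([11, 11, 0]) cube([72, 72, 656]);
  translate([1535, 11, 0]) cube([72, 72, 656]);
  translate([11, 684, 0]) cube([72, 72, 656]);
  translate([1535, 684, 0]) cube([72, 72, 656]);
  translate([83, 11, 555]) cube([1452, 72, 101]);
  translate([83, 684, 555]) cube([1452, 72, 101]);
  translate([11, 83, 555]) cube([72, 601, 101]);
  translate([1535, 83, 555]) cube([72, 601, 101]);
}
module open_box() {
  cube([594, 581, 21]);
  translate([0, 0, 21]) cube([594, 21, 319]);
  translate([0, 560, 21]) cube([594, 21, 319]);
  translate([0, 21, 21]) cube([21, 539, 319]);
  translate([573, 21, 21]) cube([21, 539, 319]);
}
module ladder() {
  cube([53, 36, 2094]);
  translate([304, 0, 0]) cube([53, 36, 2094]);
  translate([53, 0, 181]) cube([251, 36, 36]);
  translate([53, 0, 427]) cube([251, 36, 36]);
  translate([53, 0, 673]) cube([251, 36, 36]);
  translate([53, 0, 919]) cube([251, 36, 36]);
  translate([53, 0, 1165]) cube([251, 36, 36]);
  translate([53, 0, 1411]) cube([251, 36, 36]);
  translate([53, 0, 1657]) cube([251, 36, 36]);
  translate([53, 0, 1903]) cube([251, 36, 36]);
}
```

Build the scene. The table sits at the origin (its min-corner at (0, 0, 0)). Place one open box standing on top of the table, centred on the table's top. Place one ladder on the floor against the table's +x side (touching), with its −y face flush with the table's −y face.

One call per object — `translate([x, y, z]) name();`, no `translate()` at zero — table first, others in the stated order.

table();
translate([512, 93, 703]) open_box();
translate([1618, 0, 0]) ladder();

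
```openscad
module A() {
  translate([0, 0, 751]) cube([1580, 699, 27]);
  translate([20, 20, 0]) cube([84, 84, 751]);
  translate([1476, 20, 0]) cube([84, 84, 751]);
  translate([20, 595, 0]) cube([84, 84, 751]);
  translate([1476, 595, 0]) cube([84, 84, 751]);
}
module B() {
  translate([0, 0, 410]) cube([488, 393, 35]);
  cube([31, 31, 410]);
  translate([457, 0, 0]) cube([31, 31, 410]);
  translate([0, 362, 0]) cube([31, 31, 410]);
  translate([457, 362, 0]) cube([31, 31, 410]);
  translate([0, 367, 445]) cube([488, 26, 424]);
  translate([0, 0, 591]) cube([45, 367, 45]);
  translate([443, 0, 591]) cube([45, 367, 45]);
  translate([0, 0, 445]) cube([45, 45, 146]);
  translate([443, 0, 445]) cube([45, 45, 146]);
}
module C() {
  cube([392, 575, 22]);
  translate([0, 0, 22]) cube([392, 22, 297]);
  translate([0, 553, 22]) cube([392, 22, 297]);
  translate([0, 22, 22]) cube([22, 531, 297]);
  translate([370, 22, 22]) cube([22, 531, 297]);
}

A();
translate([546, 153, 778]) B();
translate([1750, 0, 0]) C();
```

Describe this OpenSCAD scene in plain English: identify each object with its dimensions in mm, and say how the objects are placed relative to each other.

A is a table: top 1580 mm (x) × 699 mm (y), 27 mm thick, upper face at z = 778 mm, on four 84×84 mm square legs, each inset 20 mm from the nearest pair of top edges, running from z = 0 to the bottom of the top.

B is a chair. The seat is a 488×393×35 mm slab with its top at z = 445 mm, on four 31×31 mm corner legs (flush with the seat edges, standing on z = 0). A flat backrest 26 mm thick, 424 mm tall, spans the full seat width and rises from the seat top along its +y edge, rear face flush with the rear of the seat. Two armrests of 45×45 mm section run along each side from the seat's front edge to the front of the backrest, top faces 191 mm above the seat top and outer faces flush with the seat's x-edges; a 45×45 mm post under the front of each armrest stands on the seat at the front corner.

C is an open storage box with external size 392×575×319 mm and wall thickness 22 mm (the base is also 22 mm thick). The base covers the whole footprint; the four walls stand on the base, with the y-facing walls full-width and the x-facing walls fitting between their inner faces.

The chair is on top of the table, centred. The open box is on the floor beside the table on its +x side.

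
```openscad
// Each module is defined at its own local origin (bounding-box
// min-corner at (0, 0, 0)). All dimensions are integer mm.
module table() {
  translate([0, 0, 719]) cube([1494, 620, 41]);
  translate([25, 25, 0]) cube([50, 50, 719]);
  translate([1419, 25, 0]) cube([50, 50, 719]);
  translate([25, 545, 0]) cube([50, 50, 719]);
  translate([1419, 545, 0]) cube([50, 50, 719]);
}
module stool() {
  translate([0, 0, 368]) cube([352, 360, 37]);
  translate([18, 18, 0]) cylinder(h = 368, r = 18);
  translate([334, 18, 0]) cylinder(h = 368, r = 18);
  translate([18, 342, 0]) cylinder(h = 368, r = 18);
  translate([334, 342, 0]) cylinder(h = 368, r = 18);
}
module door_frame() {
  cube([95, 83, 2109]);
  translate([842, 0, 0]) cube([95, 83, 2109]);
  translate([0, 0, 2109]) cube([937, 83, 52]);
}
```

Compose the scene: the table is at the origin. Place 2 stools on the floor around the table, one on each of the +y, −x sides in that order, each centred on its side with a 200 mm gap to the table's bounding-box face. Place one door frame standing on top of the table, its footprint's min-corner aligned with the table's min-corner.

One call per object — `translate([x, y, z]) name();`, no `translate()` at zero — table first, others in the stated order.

table();
translate([571, 820, 0]) stool();
translate([-552, 130, 0]) stool();
translate([0, 0, 760]) door_frame();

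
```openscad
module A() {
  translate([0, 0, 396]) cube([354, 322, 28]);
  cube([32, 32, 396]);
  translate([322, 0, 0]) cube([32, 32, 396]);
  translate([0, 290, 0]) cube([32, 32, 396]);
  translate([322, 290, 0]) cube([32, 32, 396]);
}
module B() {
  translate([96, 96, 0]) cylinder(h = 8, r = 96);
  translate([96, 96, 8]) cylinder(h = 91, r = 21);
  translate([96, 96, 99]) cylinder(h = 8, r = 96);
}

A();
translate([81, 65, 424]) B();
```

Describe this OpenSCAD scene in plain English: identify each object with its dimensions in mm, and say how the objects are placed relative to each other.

A is a four-legged stool. The seat is 354×322 mm, 28 mm thick, top at z = 424 mm. It stands on four square legs, each 32×32 mm in cross-section, from z = 0 to the seat underside, each flush with a corner of the seat.

B is a spool: two coaxial disc flanges of radius 96 mm and thickness 8 mm, joined by a core cylinder of radius 21 mm and height 91 mm. The lower flange rests on z = 0 and the three cylinders share a vertical axis.

The spool is on top of the stool, centred.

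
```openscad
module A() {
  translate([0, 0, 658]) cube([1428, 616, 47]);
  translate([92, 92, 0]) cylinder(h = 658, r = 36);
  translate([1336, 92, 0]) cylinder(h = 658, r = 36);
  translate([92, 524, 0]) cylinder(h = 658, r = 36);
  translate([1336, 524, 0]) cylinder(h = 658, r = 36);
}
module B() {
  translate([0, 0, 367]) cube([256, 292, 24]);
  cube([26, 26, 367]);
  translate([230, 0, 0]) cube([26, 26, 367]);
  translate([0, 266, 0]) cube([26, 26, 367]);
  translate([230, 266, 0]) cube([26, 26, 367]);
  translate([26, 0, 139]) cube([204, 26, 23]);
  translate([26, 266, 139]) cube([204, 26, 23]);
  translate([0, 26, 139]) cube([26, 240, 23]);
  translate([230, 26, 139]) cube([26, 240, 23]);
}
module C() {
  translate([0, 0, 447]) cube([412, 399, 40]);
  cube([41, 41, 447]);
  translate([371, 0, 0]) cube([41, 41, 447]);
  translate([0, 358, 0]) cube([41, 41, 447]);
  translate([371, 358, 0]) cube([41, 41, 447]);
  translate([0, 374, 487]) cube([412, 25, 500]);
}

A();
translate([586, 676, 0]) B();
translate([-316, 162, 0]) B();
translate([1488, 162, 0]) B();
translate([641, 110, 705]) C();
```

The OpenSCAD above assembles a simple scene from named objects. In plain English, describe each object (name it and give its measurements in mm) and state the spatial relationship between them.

A is a rectangular dining table. The top is 1428×616×47 mm with its upper surface at z = 705 mm. It stands on four round legs of 72 mm diameter, each leg's bounding box inset 56 mm from the nearest pair of top edges, running from the floor to the underside of the top.

B is a four-legged stool. The seat is a 256×292×24 mm slab whose top surface is at z = 391 mm; four square legs, each 26×26 mm in cross-section, run from the floor (z = 0) to the underside of the seat, each flush with a corner of the seat. Four stretchers, 26 mm wide and 23 mm tall, connect adjacent legs with their undersides at z = 139 mm, each running between the inner faces of the legs it joins and aligned with the legs' outer faces on the other axis.

C is a chair: 412×399 mm seat, 40 mm thick, top at z = 487 mm, on four 41 mm square corner legs flush with the seat edges. A 25 mm thick backrest slab spans the full seat width, extending 500 mm above the seat top, its back face flush with the seat's +y edge.

Three stools sit around the table at the +y, −x, +x sides. The chair is on top of the table.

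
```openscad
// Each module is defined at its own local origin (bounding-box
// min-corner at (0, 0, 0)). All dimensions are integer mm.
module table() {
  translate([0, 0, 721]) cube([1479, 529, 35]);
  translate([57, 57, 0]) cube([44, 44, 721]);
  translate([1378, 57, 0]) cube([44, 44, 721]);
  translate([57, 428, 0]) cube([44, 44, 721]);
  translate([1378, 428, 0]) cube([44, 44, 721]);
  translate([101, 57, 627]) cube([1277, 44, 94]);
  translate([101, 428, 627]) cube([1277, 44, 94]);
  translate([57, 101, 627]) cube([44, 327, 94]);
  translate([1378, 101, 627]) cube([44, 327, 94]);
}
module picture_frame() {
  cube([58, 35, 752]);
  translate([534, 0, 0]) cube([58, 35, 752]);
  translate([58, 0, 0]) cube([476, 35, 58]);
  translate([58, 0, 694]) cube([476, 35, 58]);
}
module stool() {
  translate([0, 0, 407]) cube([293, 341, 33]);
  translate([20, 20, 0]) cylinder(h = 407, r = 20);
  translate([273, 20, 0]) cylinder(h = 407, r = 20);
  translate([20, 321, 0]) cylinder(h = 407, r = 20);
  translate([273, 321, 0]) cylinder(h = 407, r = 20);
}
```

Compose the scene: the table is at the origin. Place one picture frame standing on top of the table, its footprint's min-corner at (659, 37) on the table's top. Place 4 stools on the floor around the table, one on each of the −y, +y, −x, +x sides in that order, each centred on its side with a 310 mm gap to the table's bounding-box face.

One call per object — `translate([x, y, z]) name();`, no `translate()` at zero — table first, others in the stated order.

table();
translate([659, 37, 756]) picture_frame();
translate([593, -651, 0]) stool();
translate([593, 839, 0]) stool();
translate([-603, 94, 0]) stool();
translate([1789, 94, 0]) stool();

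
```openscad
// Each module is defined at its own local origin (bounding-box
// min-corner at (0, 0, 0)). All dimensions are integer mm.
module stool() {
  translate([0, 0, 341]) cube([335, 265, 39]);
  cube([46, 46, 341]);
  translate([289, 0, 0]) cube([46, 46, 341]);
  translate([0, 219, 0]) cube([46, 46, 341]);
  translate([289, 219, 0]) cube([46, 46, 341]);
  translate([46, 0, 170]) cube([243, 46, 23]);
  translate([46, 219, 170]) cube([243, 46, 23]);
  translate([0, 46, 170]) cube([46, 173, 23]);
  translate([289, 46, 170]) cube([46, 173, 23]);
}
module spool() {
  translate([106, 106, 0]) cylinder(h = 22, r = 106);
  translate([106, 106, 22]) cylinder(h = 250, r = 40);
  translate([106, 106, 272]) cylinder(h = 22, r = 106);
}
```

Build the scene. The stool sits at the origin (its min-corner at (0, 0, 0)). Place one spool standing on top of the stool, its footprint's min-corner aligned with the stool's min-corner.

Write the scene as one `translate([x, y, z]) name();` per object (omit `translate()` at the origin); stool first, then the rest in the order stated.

stool();
translate([0, 0, 380]) spool();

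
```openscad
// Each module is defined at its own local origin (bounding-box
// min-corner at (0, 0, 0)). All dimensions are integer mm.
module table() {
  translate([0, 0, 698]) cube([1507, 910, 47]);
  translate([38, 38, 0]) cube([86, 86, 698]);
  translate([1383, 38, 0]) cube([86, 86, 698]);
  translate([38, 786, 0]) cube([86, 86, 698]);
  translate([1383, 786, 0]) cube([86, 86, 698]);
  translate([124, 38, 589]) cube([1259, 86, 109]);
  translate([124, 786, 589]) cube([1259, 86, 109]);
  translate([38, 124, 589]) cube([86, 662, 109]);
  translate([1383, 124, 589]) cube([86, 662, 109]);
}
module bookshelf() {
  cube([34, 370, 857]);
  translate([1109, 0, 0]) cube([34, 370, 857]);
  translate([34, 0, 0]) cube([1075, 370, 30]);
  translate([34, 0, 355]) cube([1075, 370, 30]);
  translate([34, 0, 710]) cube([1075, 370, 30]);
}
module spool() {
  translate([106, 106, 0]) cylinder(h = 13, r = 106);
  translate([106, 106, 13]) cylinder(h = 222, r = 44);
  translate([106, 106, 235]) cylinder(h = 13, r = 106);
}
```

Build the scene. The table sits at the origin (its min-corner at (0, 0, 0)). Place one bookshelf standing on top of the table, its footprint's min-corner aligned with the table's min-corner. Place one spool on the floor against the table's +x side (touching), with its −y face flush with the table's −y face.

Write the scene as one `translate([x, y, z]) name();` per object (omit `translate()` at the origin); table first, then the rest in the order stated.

table();
translate([0, 0, 745]) bookshelf();
translate([1507, 0, 0]) spool();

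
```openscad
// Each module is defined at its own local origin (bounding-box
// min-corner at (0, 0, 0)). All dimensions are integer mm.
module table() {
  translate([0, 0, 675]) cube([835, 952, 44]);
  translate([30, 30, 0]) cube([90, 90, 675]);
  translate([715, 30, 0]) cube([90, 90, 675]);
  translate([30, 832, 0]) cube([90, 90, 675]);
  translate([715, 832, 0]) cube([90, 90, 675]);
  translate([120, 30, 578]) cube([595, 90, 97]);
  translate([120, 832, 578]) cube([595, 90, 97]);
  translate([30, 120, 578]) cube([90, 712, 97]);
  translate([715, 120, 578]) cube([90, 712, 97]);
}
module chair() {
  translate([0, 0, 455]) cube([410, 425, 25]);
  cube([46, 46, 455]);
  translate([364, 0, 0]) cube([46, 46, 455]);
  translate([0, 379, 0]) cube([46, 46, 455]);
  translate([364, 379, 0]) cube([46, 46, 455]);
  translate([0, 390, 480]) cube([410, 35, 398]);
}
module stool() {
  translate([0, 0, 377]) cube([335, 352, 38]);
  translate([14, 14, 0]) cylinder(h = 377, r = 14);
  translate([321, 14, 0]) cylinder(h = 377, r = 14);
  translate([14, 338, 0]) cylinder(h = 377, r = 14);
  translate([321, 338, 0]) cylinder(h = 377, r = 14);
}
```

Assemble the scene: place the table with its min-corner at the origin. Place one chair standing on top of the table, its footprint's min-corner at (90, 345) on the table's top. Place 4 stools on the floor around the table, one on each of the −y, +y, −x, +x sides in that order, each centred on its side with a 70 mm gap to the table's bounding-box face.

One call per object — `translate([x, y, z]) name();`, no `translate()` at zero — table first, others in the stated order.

table();
translate([90, 345, 719]) chair();
translate([250, -422, 0]) stool();
translate([250, 1022, 0]) stool();
translate([-405, 300, 0]) stool();
translate([905, 300, 0]) stool();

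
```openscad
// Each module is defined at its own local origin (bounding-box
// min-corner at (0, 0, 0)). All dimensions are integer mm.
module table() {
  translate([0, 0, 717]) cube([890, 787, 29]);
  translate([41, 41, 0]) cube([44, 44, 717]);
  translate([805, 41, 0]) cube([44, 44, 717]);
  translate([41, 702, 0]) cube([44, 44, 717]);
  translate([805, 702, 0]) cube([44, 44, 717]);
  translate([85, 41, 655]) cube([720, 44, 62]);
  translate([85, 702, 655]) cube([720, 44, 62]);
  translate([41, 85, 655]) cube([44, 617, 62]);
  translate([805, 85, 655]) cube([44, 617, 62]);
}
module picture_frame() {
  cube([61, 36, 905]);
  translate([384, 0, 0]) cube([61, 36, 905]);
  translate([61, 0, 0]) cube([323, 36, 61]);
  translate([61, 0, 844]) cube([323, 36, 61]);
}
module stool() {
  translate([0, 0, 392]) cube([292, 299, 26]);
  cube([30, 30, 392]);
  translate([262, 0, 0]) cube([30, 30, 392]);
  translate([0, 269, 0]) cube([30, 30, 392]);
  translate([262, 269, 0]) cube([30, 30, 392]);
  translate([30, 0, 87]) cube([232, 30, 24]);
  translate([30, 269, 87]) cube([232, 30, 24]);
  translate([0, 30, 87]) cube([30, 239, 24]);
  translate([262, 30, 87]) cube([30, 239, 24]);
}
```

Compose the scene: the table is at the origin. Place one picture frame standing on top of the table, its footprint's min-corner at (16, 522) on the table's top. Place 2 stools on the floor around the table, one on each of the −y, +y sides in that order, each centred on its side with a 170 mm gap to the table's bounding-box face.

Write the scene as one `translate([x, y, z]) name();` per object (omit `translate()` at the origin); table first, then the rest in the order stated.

table();
translate([16, 522, 746]) picture_frame();
translate([299, -469, 0]) stool();
translate([299, 957, 0]) stool();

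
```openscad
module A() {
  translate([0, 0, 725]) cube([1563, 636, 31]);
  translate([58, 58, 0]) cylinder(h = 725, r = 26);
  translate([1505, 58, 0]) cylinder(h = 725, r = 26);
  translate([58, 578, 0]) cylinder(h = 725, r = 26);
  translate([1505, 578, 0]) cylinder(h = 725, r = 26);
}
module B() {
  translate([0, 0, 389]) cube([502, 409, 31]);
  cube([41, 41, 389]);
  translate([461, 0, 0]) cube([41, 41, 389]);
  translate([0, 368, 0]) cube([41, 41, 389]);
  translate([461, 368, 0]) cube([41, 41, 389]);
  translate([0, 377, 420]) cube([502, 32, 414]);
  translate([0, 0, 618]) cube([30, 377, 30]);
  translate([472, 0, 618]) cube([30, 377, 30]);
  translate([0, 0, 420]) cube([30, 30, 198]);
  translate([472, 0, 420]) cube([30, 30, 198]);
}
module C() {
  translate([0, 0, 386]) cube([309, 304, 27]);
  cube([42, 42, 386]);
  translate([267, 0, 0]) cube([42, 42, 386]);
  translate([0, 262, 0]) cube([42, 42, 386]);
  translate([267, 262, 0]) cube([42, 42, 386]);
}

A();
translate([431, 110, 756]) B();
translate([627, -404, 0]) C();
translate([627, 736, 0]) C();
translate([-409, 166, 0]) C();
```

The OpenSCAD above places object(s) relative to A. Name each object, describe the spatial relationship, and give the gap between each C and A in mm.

Each stool's nearest face is 100 mm from the table's bounding box.

A is a table. B is a chair. C is a stool. The chair is on top of the table. Three stools sit around the table at the −y, +y, −x sides. The gap between each stool and the table is 100 mm.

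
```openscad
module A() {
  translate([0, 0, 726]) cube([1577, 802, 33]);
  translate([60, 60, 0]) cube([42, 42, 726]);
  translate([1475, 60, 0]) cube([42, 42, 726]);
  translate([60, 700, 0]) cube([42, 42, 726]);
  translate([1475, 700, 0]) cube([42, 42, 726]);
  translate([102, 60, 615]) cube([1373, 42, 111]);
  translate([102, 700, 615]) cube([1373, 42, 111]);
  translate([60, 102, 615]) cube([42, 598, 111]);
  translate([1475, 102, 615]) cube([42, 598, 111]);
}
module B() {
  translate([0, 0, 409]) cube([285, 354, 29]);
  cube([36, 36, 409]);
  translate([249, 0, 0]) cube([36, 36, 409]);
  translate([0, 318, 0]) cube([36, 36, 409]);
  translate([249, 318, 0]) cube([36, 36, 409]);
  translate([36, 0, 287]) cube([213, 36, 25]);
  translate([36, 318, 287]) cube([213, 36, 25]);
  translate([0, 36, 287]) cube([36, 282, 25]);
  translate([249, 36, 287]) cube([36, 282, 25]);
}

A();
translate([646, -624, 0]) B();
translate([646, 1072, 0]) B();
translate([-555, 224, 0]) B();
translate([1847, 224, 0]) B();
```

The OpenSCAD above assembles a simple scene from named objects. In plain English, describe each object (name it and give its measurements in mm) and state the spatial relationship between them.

A is a table: top 1577 mm (x) × 802 mm (y), 33 mm thick, upper face at z = 759 mm, on four 42×42 mm square legs, each inset 60 mm from the nearest pair of top edges, running from z = 0 to the bottom of the top. Four apron rails, 42 mm thick and 111 mm tall, run between adjacent legs with their top edges flush with the underside of the top and their outer faces flush with the legs' outer faces.

B is a simple wooden stool: a rectangular seat 285 mm (x) by 354 mm (y), 29 mm thick, top face at z = 438 mm, on four square legs, each 36×36 mm in cross-section. The legs rest on z = 0, each flush with a corner of the seat. Four stretchers, 36 mm wide and 25 mm tall, connect adjacent legs with their undersides at z = 287 mm, each running between the inner faces of the legs it joins and aligned with the legs' outer faces on the other axis.

Four stools sit around the table at the −y, +y, −x, +x sides.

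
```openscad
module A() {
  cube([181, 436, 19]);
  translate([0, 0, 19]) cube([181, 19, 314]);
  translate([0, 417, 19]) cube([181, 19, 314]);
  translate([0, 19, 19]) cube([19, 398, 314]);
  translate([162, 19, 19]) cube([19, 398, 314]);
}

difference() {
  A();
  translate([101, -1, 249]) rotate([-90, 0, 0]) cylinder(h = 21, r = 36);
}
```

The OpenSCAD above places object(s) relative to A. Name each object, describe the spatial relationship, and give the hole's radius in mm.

The subtracted cylinder has r = 36 mm.

A is an open box. The open box has a circular hole through its front wall. The hole's radius is 36 mm.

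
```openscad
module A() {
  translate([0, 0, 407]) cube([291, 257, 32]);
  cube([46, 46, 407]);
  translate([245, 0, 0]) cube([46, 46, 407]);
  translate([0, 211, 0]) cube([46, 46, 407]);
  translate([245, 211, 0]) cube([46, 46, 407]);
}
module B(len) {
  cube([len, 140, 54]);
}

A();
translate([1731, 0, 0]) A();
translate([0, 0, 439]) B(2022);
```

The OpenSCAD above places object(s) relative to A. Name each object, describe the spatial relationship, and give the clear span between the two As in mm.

A is a stool. B is a beam. A beam spans the tops of two stools. The clear span between the two stools is 1440 mm.

Second stool starts at x = 1731; first ends at x = 291; clear span = 1731 − 291 = 1440 mm.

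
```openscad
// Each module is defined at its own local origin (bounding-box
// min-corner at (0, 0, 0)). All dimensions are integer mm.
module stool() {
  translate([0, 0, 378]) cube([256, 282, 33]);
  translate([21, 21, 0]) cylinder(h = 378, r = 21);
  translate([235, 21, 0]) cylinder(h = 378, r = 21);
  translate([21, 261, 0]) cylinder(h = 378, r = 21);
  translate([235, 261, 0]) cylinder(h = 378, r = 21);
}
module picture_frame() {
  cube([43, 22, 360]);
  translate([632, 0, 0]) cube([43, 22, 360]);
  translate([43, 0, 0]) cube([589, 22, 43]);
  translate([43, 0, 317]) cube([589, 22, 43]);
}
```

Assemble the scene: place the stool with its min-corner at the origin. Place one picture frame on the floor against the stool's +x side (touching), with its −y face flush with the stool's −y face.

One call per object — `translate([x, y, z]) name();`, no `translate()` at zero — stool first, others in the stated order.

stool();
translate([256, 0, 0]) picture_frame();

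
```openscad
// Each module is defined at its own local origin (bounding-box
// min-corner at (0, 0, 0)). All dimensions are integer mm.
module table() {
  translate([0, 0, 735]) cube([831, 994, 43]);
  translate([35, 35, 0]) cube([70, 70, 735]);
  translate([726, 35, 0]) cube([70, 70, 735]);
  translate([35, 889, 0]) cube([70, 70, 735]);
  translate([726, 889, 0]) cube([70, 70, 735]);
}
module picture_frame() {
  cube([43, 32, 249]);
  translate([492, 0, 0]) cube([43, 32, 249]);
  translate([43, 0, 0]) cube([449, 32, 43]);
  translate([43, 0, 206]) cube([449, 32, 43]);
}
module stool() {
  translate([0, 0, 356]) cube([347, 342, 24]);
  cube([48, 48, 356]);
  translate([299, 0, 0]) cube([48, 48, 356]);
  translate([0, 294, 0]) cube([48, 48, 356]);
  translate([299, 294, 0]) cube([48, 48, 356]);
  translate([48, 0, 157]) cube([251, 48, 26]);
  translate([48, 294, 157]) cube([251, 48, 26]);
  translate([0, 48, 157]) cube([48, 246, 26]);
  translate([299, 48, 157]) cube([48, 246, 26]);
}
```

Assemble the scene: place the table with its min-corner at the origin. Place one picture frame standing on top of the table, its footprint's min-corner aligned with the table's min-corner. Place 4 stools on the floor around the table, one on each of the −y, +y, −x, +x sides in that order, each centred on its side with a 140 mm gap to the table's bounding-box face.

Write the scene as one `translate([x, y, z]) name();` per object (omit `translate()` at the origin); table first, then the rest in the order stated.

table();
translate([0, 0, 778]) picture_frame();
translate([242, -482, 0]) stool();
translate([242, 1134, 0]) stool();
translate([-487, 326, 0]) stool();
translate([971, 326, 0]) stool();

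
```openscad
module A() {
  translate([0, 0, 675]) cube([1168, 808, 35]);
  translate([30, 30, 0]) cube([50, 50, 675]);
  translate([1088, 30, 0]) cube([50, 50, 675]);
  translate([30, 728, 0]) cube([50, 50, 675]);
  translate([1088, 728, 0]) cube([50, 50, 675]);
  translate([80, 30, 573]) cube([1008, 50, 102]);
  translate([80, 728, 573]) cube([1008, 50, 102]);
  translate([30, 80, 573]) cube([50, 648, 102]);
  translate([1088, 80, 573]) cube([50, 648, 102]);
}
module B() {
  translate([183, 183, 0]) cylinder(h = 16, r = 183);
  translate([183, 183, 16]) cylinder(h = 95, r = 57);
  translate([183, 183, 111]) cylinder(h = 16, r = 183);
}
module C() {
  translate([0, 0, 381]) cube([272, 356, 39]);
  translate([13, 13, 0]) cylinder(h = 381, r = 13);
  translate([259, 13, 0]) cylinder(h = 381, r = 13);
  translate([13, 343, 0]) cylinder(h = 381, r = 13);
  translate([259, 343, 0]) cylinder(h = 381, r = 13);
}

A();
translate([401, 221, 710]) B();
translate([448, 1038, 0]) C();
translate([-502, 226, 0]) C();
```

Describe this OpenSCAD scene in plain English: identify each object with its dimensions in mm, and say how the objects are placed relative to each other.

A is a rectangular dining table. The top is 1168×808×35 mm with its upper surface at z = 710 mm. It stands on four 50×50 mm square legs, each inset 30 mm from the nearest pair of top edges, running from the floor to the underside of the top. Four apron rails, 50 mm thick and 102 mm tall, run between adjacent legs with their top edges flush with the underside of the top and their outer faces flush with the legs' outer faces.

B is a spool: two coaxial disc flanges of radius 183 mm and thickness 16 mm, joined by a core cylinder of radius 57 mm and height 95 mm. The lower flange rests on z = 0 and the three cylinders share a vertical axis.

C is a four-legged stool. The seat is 272×356 mm, 39 mm thick, top at z = 420 mm. It stands on four round legs, each 26 mm in diameter, from z = 0 to the seat underside, each leg's axis is inset half a diameter from the nearest pair of seat edges (so the leg's bounding box is flush with the corner).

The spool is on top of the table, centred. Two stools sit around the table at the +y, −x sides.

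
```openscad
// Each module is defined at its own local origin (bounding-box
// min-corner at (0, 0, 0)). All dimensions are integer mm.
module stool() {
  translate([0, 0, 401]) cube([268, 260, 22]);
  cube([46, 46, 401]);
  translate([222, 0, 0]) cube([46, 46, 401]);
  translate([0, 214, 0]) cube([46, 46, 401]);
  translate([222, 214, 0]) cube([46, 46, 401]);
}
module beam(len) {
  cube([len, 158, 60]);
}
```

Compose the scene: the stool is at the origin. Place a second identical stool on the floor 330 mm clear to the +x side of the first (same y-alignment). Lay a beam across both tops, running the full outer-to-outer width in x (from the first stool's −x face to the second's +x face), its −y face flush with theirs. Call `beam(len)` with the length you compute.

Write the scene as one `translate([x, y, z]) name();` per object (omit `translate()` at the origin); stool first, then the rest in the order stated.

stool();
translate([598, 0, 0]) stool();
translate([0, 0, 423]) beam(866);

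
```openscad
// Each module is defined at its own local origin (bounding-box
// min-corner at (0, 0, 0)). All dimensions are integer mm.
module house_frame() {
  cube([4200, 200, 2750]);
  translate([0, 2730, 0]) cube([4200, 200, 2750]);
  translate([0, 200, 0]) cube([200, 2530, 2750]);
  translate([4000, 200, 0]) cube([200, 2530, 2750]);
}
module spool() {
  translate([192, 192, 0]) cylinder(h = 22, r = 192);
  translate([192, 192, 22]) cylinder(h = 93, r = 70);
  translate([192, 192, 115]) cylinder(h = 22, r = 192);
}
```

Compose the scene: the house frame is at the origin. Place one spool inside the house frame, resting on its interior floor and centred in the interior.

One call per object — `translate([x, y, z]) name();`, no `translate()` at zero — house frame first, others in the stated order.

house_frame();
translate([1908, 1273, 0]) spool();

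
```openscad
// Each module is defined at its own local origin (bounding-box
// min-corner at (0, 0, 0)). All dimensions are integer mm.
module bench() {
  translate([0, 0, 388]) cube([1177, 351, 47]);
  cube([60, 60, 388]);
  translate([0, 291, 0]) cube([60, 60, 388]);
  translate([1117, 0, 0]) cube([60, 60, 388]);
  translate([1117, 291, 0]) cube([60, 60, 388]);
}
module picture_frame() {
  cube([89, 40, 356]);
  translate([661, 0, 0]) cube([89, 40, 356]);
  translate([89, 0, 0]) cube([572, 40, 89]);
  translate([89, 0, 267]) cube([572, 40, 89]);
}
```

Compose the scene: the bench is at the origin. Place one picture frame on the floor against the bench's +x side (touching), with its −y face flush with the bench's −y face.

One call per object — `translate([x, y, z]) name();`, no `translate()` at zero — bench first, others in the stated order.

bench();
translate([1177, 0, 0]) picture_frame();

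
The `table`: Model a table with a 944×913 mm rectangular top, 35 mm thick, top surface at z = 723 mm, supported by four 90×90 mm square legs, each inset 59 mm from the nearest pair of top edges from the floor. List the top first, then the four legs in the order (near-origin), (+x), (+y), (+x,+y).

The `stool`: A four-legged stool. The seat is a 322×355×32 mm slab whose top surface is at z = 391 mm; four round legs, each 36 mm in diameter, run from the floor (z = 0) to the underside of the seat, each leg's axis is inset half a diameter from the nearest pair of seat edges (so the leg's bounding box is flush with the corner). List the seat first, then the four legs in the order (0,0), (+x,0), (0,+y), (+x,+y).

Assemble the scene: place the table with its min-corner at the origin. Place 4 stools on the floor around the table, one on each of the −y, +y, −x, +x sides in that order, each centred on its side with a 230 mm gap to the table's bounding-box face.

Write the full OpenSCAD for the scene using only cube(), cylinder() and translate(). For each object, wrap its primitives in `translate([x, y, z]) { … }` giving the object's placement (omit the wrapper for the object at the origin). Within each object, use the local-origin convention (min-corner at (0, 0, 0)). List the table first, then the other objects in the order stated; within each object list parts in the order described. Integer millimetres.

translate([0, 0, 688]) cube([944, 913, 35]);
translate([59, 59, 0]) cube([90, 90, 688]);
translate([795, 59, 0]) cube([90, 90, 688]);
translate([59, 764, 0]) cube([90, 90, 688]);
translate([795, 764, 0]) cube([90, 90, 688]);
translate([311, -585, 0]) {
  translate([0, 0, 359]) cube([322, 355, 32]);
  translate([18, 18, 0]) cylinder(h = 359, r = 18);
  translate([304, 18, 0]) cylinder(h = 359, r = 18);
  translate([18, 337, 0]) cylinder(h = 359, r = 18);
  translate([304, 337, 0]) cylinder(h = 359, r = 18);
}
translate([311, 1143, 0]) {
  translate([0, 0, 359]) cube([322, 355, 32]);
  translate([18, 18, 0]) cylinder(h = 359, r = 18);
  translate([304, 18, 0]) cylinder(h = 359, r = 18);
  translate([18, 337, 0]) cylinder(h = 359, r = 18);
  translate([304, 337, 0]) cylinder(h = 359, r = 18);
}
translate([-552, 279, 0]) {
  translate([0, 0, 359]) cube([322, 355, 32]);
  translate([18, 18, 0]) cylinder(h = 359, r = 18);
  translate([304, 18, 0]) cylinder(h = 359, r = 18);
  translate([18, 337, 0]) cylinder(h = 359, r = 18);
  translate([304, 337, 0]) cylinder(h = 359, r = 18);
}
translate([1174, 279, 0]) {
  translate([0, 0, 359]) cube([322, 355, 32]);
  translate([18, 18, 0]) cylinder(h = 359, r = 18);
  translate([304, 18, 0]) cylinder(h = 359, r = 18);
  translate([18, 337, 0]) cylinder(h = 359, r = 18);
  translate([304, 337, 0]) cylinder(h = 359, r = 18);
}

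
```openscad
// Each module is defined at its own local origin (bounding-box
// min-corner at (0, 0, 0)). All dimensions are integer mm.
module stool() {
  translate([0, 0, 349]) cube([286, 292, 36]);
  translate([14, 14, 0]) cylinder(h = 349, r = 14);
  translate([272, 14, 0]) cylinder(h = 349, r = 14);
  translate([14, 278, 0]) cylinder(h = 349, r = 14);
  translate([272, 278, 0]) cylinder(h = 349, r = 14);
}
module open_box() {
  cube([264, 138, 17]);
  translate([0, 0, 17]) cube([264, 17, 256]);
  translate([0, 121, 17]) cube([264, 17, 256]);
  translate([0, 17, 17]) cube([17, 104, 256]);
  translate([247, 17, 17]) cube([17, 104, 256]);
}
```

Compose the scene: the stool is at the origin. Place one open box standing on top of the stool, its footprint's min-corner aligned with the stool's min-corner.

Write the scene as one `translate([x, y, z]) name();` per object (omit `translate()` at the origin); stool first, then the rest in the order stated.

stool();
translate([0, 0, 385]) open_box();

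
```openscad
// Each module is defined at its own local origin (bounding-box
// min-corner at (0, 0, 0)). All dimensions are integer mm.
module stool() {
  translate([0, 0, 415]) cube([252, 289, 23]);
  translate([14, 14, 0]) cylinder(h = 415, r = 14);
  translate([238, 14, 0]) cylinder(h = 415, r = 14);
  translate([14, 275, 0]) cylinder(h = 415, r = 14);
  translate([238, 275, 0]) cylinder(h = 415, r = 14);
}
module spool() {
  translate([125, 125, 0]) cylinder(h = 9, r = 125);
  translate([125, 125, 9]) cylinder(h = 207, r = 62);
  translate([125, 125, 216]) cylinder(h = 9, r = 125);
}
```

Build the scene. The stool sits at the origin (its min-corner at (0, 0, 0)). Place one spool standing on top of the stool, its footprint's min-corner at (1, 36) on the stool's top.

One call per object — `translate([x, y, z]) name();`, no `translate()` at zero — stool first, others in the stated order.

stool();
translate([1, 36, 438]) spool();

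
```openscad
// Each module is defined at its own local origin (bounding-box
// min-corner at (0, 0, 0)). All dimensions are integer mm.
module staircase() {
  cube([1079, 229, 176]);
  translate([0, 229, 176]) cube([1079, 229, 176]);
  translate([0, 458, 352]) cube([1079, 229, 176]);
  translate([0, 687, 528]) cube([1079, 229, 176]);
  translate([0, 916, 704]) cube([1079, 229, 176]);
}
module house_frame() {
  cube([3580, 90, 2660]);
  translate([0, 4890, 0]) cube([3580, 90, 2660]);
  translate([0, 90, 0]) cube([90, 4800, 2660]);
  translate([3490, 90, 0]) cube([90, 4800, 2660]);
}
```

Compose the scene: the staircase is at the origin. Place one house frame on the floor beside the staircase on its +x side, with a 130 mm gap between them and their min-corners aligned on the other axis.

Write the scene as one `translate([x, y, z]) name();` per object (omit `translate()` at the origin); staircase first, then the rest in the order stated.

staircase();
translate([1209, 0, 0]) house_frame();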